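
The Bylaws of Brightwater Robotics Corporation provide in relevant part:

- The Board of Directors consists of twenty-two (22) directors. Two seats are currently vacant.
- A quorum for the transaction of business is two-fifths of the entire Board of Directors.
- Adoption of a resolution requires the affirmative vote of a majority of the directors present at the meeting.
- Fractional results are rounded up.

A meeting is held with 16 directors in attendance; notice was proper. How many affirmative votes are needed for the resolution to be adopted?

The resolution requires a majority of the directors present (16).
A majority of 16 is 9.

9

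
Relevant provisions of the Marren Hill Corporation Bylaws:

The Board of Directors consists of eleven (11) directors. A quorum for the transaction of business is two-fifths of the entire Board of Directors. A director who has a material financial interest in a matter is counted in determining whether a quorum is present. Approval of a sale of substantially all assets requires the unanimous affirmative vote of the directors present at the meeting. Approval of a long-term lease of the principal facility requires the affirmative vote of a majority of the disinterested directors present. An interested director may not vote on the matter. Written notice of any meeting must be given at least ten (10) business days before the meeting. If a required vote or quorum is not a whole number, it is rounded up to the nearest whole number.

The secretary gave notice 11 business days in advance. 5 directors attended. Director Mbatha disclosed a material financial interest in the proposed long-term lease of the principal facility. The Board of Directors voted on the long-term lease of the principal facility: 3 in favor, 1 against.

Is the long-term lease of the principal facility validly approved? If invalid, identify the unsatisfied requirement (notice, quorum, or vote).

Notice: 11 business days given; 10 required (11 ≥ 10). Satisfied.
Quorum: 5 present (interested directors count toward quorum); quorum is 5. Satisfied.
Vote: the long-term lease of the principal facility requires a majority of the disinterested directors present (5 − 1 = 4). A majority of 4 is 3, so 3 affirmative votes are needed; 3 voted in favor. Satisfied.

Valid — all requirements satisfied.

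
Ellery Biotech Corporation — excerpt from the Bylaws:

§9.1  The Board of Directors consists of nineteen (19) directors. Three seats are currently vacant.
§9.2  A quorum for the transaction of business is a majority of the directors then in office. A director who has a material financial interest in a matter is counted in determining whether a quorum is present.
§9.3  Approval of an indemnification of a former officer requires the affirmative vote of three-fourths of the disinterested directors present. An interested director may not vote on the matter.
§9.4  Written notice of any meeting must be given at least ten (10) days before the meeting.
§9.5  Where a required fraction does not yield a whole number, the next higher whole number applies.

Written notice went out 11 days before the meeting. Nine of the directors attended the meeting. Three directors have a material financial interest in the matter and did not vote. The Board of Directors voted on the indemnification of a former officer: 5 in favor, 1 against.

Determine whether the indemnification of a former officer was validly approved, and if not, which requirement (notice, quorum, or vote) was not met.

Notice: 11 days given; 10 required (11 ≥ 10). Satisfied.
Quorum: 9 present (interested directors count toward quorum); quorum is 9. Satisfied.
Vote: the indemnification of a former officer requires three-fourths of the disinterested directors present (9 − 3 = 6). 3/4 of 6 = 4.50, rounded up to 5, so 5 affirmative votes are needed; 5 voted in favor. Satisfied.

Valid — all requirements satisfied.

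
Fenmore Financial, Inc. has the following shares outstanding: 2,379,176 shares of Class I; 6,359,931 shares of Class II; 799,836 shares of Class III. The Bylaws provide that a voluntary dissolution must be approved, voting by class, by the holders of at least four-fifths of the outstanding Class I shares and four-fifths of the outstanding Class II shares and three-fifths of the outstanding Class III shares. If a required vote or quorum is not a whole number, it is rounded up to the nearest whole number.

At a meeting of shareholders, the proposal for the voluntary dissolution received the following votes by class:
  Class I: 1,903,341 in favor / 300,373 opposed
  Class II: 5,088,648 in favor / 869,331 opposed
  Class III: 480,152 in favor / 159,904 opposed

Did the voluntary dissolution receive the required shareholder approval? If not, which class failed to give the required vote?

Approved — every class gave the required vote.

Class I: 4/5 of 2379176 = 1903340.80, rounded up to 1903341; 1,903,341 required, 1,903,341 in favor — approved.
Class II: 4/5 of 6359931 = 5087944.80, rounded up to 5087945; 5,087,945 required, 5,088,648 in favor — approved.
Class III: 3/5 of 799836 = 479901.60, rounded up to 479902; 479,902 required, 480,152 in favor — approved.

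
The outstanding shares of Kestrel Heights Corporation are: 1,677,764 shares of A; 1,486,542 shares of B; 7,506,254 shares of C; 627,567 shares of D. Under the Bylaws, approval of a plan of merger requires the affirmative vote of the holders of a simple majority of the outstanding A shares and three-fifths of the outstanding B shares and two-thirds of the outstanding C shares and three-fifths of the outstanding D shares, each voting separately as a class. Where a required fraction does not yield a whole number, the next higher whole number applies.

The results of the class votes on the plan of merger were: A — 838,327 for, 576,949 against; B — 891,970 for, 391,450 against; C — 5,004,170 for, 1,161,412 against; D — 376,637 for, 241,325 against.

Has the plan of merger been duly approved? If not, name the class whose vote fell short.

A: a majority of 1677764 is 838883; 838,883 required, 838,327 in favor — not approved.
B: 3/5 of 1486542 = 891925.20, rounded up to 891926; 891,926 required, 891,970 in favor — approved.
C: 2/3 of 7506254 = 5004169.33, rounded up to 5004170; 5,004,170 required, 5,004,170 in favor — approved.
D: 3/5 of 627567 = 376540.20, rounded up to 376541; 376,541 required, 376,637 in favor — approved.

Not approved — the A shares did not give the required vote.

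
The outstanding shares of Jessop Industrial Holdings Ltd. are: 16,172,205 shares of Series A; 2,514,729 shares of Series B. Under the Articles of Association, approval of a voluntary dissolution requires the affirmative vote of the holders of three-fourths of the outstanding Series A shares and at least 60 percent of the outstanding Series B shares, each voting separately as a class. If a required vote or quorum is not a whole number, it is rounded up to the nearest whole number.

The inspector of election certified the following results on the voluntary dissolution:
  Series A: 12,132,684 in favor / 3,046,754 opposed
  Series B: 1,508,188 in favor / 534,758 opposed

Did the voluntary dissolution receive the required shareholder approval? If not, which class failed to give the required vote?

Not approved — the Series B shares did not give the required vote.

Series A: 3/4 of 16172205 = 12129153.75, rounded up to 12129154; 12,129,154 required, 12,132,684 in favor — approved.
Series B: 3/5 of 2514729 = 1508837.40, rounded up to 1508838; 1,508,838 required, 1,508,188 in favor — not approved.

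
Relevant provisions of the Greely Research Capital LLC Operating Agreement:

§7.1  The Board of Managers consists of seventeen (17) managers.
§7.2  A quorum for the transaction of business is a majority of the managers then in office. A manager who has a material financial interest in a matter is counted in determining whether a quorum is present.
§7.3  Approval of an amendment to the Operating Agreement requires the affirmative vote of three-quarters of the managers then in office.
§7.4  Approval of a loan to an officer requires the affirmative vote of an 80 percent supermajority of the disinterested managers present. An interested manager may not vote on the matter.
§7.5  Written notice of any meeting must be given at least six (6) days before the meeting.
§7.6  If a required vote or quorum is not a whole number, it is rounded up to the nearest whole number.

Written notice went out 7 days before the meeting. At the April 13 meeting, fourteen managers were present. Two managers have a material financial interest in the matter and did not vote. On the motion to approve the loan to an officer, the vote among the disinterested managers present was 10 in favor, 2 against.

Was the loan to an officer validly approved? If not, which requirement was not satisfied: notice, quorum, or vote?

Notice: 7 days given; 6 required (7 ≥ 6). Satisfied.
Quorum: 14 present (interested managers count toward quorum); quorum is 9. Satisfied.
Vote: the loan to an officer requires four-fifths of the disinterested managers present (14 − 2 = 12). 4/5 of 12 = 9.60, rounded up to 10, so 10 affirmative votes are needed; 10 voted in favor. Satisfied.

Valid — all requirements satisfied.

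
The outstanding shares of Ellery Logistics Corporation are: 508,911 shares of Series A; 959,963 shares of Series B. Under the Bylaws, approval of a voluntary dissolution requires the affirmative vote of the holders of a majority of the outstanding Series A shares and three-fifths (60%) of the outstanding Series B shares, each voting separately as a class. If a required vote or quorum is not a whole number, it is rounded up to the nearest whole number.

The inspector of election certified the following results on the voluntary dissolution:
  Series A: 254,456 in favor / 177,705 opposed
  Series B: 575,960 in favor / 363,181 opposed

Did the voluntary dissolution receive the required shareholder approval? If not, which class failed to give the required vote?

Series A: a majority of 508911 is 254456; 254,456 required, 254,456 in favor — approved.
Series B: 3/5 of 959963 = 575977.80, rounded up to 575978; 575,978 required, 575,960 in favor — not approved.

Not approved — the Series B shares did not give the required vote.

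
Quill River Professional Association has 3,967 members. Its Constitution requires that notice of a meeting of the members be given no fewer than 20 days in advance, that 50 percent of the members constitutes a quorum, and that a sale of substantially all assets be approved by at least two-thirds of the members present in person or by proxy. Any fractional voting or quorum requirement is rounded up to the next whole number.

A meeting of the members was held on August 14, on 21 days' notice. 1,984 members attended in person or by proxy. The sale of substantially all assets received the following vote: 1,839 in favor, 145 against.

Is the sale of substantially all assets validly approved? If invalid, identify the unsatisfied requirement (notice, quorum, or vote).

Notice: 21 days given; 20 required. Satisfied.
Quorum: 50% of 3,967 = 1,983.50, rounded up to 1,984; 1,984 present. Satisfied.
Vote: requires two-thirds of those present (1,984); 2/3 of 1984 = 1322.67, rounded up to 1323, so 1,323 needed; 1,839 in favor. Satisfied.

Valid — all requirements satisfied.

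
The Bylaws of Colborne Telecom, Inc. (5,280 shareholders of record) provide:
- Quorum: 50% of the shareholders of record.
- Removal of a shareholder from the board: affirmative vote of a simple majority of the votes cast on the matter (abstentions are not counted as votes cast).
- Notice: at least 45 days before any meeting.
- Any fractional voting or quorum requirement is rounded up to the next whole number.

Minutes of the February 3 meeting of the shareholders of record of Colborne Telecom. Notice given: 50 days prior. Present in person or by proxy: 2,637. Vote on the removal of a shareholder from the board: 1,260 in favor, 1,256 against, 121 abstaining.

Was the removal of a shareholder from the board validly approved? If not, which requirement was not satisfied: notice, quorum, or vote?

Notice: 50 days given; 45 required. Satisfied.
Quorum: 50% of 5,280 = 2,640; 2,637 present. Not satisfied.
Vote: requires a majority of the votes cast (2,637 − 121 abstaining = 2,516); a majority of 2516 is 1259, so 1,259 needed; 1,260 in favor. Satisfied.

Invalid — quorum requirement not satisfied.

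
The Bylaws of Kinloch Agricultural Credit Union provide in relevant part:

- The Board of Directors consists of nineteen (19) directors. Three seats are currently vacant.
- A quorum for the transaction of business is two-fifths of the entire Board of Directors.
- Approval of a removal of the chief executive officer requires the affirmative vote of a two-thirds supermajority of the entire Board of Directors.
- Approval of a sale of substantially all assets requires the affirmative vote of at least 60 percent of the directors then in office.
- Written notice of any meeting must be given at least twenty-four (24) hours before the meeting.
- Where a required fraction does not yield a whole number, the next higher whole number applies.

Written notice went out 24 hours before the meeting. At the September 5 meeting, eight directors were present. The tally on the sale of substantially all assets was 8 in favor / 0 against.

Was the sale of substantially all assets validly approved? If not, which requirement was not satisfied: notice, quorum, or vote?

Notice: 24 hours given; 24 required (24 ≥ 24). Satisfied.
Quorum: 8 present; quorum is 8. Satisfied.
Vote: the sale of substantially all assets requires three-fifths of the directors then in office (16). 3/5 of 16 = 9.60, rounded up to 10, so 10 affirmative votes are needed; 8 voted in favor. Not satisfied.

Invalid — vote requirement not satisfied.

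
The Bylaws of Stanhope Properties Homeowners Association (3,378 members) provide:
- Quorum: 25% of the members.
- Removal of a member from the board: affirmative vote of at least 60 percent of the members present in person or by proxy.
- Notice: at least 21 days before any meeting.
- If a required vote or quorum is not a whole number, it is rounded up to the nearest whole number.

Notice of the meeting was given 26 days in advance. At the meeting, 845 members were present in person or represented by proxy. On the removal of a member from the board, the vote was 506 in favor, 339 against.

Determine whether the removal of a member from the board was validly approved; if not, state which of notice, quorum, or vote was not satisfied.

Invalid — vote requirement not satisfied.

Notice: 26 days given; 21 required. Satisfied.
Quorum: 25% of 3,378 = 844.50, rounded up to 845; 845 present. Satisfied.
Vote: requires three-fifths of those present (845); 3/5 of 845 = 507, so 507 needed; 506 in favor. Not satisfied.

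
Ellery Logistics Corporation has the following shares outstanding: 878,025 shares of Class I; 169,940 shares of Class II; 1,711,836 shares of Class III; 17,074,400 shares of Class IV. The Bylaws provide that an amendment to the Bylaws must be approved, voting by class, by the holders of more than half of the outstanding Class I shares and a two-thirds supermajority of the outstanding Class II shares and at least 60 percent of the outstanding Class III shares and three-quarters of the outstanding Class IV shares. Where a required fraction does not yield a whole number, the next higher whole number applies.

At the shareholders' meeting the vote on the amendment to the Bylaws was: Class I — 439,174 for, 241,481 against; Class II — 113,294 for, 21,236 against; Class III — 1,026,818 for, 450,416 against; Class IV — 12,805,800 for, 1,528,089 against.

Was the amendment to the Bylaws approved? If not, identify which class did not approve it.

Class I: a majority of 878025 is 439013; 439,013 required, 439,174 in favor — approved.
Class II: 2/3 of 169940 = 113293.33, rounded up to 113294; 113,294 required, 113,294 in favor — approved.
Class III: 3/5 of 1711836 = 1027101.60, rounded up to 1027102; 1,027,102 required, 1,026,818 in favor — not approved.
Class IV: 3/4 of 17074400 = 12805800; 12,805,800 required, 12,805,800 in favor — approved.

Not approved — the Class III shares did not give the required vote.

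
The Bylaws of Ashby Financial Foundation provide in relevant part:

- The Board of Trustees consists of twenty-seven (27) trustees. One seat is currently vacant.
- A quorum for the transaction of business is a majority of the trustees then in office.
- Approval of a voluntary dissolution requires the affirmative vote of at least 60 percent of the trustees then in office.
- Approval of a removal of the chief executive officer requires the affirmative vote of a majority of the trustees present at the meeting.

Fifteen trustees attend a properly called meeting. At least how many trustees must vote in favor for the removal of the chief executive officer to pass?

8

The removal of the chief executive officer requires a majority of the trustees present (15).
A majority of 15 is 8.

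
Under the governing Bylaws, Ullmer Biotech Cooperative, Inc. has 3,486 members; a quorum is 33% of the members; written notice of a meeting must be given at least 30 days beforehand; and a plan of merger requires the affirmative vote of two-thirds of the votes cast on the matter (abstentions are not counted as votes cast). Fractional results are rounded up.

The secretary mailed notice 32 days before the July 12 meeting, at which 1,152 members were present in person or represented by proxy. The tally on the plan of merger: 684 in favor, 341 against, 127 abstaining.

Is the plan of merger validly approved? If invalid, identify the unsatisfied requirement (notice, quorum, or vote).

Notice: 32 days given; 30 required. Satisfied.
Quorum: 33% of 3,486 = 1,150.38, rounded up to 1,151; 1,152 present. Satisfied.
Vote: requires two-thirds of the votes cast (1,152 − 127 abstaining = 1,025); 2/3 of 1025 = 683.33, rounded up to 684, so 684 needed; 684 in favor. Satisfied.

Valid — all requirements satisfied.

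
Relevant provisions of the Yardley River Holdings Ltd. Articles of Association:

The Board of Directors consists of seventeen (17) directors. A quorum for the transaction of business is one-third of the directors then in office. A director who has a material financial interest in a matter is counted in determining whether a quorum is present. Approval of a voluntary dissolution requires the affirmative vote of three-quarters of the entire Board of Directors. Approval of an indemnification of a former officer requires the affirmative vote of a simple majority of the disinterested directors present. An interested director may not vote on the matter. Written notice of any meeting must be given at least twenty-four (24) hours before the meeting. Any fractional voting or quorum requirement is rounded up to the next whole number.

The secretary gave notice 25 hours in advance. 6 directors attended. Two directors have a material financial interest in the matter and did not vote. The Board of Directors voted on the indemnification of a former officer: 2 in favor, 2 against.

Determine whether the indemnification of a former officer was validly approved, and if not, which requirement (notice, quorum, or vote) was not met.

Notice: 25 hours given; 24 required (25 ≥ 24). Satisfied.
Quorum: 6 present (interested directors count toward quorum); quorum is 6. Satisfied.
Vote: the indemnification of a former officer requires a majority of the disinterested directors present (6 − 2 = 4). A majority of 4 is 3, so 3 affirmative votes are needed; 2 voted in favor. Not satisfied.

Invalid — vote requirement not satisfied.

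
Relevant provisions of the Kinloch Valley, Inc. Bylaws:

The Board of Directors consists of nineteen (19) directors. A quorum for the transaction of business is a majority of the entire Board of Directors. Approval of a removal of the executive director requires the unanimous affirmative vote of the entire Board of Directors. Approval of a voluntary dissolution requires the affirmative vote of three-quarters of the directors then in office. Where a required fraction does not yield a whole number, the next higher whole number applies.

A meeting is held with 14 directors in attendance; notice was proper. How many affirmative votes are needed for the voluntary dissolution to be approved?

The voluntary dissolution requires three-fourths of the directors then in office (19).
3/4 of 19 = 14.25, rounded up to 15.
(Only 14 can vote, so the voluntary dissolution cannot pass at this meeting, but the required vote is still 15.)

15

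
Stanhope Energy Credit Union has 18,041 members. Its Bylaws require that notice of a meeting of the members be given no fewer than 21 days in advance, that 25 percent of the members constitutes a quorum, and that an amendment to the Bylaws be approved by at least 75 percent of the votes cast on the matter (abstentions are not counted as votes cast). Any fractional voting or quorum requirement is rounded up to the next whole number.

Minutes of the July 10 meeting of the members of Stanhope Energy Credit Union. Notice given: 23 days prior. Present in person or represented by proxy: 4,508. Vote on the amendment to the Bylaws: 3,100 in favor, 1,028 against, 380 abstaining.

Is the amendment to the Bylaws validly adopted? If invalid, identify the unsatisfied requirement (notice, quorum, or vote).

Invalid — quorum requirement not satisfied.

Notice: 23 days given; 21 required. Satisfied.
Quorum: 25% of 18,041 = 4,510.25, rounded up to 4,511; 4,508 present. Not satisfied.
Vote: requires three-fourths of the votes cast (4,508 − 380 abstaining = 4,128); 3/4 of 4128 = 3096, so 3,096 needed; 3,100 in favor. Satisfied.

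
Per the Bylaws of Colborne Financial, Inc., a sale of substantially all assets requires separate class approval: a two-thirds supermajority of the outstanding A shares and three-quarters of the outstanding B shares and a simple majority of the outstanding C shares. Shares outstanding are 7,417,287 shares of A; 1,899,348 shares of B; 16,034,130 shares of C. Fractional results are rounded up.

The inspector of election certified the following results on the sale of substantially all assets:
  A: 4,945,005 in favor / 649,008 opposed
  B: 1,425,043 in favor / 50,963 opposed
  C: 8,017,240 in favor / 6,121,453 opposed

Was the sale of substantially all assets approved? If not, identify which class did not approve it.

Approved — every class gave the required vote.

A: 2/3 of 7417287 = 4944858; 4,944,858 required, 4,945,005 in favor — approved.
B: 3/4 of 1899348 = 1424511; 1,424,511 required, 1,425,043 in favor — approved.
C: a majority of 16034130 is 8017066; 8,017,066 required, 8,017,240 in favor — approved.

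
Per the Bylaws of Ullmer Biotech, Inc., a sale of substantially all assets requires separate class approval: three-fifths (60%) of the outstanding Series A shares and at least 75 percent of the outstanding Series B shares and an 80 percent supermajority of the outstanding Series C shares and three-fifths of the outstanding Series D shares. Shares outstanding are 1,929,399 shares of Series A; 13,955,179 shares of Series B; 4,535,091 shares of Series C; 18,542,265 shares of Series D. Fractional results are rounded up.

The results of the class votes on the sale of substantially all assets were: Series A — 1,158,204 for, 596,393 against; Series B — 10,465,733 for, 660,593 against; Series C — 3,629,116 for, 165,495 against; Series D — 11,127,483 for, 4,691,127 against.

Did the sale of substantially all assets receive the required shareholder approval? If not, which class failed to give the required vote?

Series A: 3/5 of 1929399 = 1157639.40, rounded up to 1157640; 1,157,640 required, 1,158,204 in favor — approved.
Series B: 3/4 of 13955179 = 10466384.25, rounded up to 10466385; 10,466,385 required, 10,465,733 in favor — not approved.
Series C: 4/5 of 4535091 = 3628072.80, rounded up to 3628073; 3,628,073 required, 3,629,116 in favor — approved.
Series D: 3/5 of 18542265 = 11125359; 11,125,359 required, 11,127,483 in favor — approved.

Not approved — the Series B shares did not give the required vote.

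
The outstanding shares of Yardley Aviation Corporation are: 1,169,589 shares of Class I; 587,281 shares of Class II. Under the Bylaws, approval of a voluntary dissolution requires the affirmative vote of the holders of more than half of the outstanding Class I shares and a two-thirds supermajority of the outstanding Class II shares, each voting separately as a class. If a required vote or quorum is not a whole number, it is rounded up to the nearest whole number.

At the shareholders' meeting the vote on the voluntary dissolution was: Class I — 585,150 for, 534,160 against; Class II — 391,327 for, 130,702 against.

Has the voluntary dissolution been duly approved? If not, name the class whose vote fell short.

Not approved — the Class II shares did not give the required vote.

Class I: a majority of 1169589 is 584795; 584,795 required, 585,150 in favor — approved.
Class II: 2/3 of 587281 = 391520.67, rounded up to 391521; 391,521 required, 391,327 in favor — not approved.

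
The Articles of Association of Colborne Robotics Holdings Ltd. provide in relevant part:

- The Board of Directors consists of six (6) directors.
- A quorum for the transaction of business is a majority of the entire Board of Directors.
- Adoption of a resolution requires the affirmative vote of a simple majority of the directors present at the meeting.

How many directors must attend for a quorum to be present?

4

A majority of 6 is 4.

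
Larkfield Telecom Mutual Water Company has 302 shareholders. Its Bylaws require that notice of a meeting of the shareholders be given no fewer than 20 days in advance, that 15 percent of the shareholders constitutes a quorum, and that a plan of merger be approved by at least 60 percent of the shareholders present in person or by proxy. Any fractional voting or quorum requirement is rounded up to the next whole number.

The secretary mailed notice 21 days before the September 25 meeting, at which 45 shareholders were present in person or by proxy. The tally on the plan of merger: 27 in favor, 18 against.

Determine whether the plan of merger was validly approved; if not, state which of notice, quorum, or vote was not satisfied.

Invalid — quorum requirement not satisfied.

Notice: 21 days given; 20 required. Satisfied.
Quorum: 15% of 302 = 45.30, rounded up to 46; 45 present. Not satisfied.
Vote: requires three-fifths of those present (45); 3/5 of 45 = 27, so 27 needed; 27 in favor. Satisfied.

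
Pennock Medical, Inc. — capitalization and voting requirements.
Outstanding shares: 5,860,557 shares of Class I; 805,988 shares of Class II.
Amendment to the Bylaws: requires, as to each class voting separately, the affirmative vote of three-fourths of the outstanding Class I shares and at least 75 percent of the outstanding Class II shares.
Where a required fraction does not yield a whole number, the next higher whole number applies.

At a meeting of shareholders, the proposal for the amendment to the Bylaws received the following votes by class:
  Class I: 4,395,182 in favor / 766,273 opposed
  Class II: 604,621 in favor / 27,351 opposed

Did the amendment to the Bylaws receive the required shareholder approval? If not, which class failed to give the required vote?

Class I: 3/4 of 5860557 = 4395417.75, rounded up to 4395418; 4,395,418 required, 4,395,182 in favor — not approved.
Class II: 3/4 of 805988 = 604491; 604,491 required, 604,621 in favor — approved.

Not approved — the Class I shares did not give the required vote.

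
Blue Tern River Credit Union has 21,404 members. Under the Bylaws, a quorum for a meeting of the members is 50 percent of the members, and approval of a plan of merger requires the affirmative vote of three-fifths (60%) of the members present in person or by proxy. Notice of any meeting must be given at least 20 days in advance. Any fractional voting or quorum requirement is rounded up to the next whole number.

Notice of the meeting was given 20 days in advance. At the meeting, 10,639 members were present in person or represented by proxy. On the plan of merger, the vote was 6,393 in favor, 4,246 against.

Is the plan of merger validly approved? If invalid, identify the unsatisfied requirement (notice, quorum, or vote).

Invalid — quorum requirement not satisfied.

Notice: 20 days given; 20 required. Satisfied.
Quorum: 50% of 21,404 = 10,702; 10,639 present. Not satisfied.
Vote: requires three-fifths of those present (10,639); 3/5 of 10639 = 6383.40, rounded up to 6384, so 6,384 needed; 6,393 in favor. Satisfied.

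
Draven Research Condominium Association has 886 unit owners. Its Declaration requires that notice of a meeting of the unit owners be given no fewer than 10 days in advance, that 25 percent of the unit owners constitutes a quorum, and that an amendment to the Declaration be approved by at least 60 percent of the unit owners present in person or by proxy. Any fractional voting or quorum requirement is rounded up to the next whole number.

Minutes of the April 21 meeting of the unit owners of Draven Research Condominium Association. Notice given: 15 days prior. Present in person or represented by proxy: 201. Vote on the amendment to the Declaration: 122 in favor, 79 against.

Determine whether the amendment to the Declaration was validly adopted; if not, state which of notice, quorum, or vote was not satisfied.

Invalid — quorum requirement not satisfied.

Notice: 15 days given; 10 required. Satisfied.
Quorum: 25% of 886 = 221.50, rounded up to 222; 201 present. Not satisfied.
Vote: requires three-fifths of those present (201); 3/5 of 201 = 120.60, rounded up to 121, so 121 needed; 122 in favor. Satisfied.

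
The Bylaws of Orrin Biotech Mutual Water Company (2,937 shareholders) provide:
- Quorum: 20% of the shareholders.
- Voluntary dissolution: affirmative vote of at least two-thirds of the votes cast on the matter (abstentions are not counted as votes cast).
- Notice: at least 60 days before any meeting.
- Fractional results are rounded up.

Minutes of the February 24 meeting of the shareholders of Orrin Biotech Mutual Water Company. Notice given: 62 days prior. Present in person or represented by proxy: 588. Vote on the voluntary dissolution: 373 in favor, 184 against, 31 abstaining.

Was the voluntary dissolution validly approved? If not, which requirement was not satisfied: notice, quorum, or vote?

Notice: 62 days given; 60 required. Satisfied.
Quorum: 20% of 2,937 = 587.40, rounded up to 588; 588 present. Satisfied.
Vote: requires two-thirds of the votes cast (588 − 31 abstaining = 557); 2/3 of 557 = 371.33, rounded up to 372, so 372 needed; 373 in favor. Satisfied.

Valid — all requirements satisfied.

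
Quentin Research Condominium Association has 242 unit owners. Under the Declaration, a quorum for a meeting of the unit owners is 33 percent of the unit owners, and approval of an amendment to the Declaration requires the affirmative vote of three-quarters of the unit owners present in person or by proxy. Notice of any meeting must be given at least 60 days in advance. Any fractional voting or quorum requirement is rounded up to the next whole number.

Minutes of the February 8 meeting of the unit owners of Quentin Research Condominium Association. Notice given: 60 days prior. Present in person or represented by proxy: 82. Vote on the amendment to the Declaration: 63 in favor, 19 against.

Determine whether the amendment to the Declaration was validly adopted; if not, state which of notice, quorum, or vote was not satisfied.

Notice: 60 days given; 60 required. Satisfied.
Quorum: 33% of 242 = 79.86, rounded up to 80; 82 present. Satisfied.
Vote: requires three-fourths of those present (82); 3/4 of 82 = 61.50, rounded up to 62, so 62 needed; 63 in favor. Satisfied.

Valid — all requirements satisfied.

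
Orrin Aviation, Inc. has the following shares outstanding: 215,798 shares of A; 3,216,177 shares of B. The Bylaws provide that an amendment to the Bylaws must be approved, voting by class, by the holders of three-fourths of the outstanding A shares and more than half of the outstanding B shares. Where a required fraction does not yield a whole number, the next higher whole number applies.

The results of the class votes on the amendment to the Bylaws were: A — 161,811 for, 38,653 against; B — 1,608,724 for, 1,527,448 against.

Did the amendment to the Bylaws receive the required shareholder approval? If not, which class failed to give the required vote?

Not approved — the A shares did not give the required vote.

A: 3/4 of 215798 = 161848.50, rounded up to 161849; 161,849 required, 161,811 in favor — not approved.
B: a majority of 3216177 is 1608089; 1,608,089 required, 1,608,724 in favor — approved.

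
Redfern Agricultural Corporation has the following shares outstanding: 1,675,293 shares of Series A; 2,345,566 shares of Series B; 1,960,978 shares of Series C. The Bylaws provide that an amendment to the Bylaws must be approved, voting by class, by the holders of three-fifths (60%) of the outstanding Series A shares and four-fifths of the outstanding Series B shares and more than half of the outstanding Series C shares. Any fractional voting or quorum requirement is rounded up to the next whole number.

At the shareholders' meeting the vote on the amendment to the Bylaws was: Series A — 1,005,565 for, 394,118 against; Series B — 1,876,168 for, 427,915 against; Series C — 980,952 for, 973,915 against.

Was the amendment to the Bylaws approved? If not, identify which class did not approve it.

Series A: 3/5 of 1675293 = 1005175.80, rounded up to 1005176; 1,005,176 required, 1,005,565 in favor — approved.
Series B: 4/5 of 2345566 = 1876452.80, rounded up to 1876453; 1,876,453 required, 1,876,168 in favor — not approved.
Series C: a majority of 1960978 is 980490; 980,490 required, 980,952 in favor — approved.

Not approved — the Series B shares did not give the required vote.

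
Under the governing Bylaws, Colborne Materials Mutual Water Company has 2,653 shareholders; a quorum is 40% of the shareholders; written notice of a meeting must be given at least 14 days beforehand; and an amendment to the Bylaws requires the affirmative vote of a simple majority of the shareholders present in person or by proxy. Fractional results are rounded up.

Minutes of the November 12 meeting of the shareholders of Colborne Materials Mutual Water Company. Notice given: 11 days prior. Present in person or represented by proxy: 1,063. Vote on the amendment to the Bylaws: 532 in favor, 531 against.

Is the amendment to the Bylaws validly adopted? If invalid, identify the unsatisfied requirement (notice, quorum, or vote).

Invalid — notice requirement not satisfied.

Notice: 11 days given; 14 required. Not satisfied.
Quorum: 40% of 2,653 = 1,061.20, rounded up to 1,062; 1,063 present. Satisfied.
Vote: requires a majority of those present (1,063); a majority of 1063 is 532, so 532 needed; 532 in favor. Satisfied.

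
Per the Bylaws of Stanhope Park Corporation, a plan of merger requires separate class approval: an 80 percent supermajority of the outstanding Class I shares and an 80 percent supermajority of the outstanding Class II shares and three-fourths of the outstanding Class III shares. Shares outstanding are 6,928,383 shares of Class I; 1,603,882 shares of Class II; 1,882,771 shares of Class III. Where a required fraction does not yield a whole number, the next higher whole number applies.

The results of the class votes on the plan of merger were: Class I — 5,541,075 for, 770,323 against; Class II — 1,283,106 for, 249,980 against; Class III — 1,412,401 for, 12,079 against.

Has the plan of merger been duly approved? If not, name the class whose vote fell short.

Class I: 4/5 of 6928383 = 5542706.40, rounded up to 5542707; 5,542,707 required, 5,541,075 in favor — not approved.
Class II: 4/5 of 1603882 = 1283105.60, rounded up to 1283106; 1,283,106 required, 1,283,106 in favor — approved.
Class III: 3/4 of 1882771 = 1412078.25, rounded up to 1412079; 1,412,079 required, 1,412,401 in favor — approved.

Not approved — the Class I shares did not give the required vote.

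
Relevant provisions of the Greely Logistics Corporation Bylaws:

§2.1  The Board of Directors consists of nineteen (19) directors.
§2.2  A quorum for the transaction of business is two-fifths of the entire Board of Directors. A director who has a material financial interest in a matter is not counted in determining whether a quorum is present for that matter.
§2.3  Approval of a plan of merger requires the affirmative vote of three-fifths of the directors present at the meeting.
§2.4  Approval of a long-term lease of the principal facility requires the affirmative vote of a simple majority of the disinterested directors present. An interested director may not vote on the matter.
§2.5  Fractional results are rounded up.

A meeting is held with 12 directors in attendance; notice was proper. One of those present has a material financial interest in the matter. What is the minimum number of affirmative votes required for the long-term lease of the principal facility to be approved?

The long-term lease of the principal facility requires a majority of the disinterested directors present (12 − 1 = 11).
A majority of 11 is 6.

6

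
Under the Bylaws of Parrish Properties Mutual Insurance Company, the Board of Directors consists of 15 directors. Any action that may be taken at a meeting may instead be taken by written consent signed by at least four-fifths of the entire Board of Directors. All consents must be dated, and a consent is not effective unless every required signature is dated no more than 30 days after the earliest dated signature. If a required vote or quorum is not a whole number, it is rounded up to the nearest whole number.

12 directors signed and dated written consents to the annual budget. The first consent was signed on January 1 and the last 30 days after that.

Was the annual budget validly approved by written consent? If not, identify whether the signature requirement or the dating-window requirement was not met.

Signatures required: at least four-fifths of 15 — 4/5 of 15 = 12, so 12 needed; 12 signed. Sufficient.
Dating window: the latest signature is 30 days after the earliest; the limit is 30 days. Within the window.

Effective — both the signature and dating-window requirements are satisfied.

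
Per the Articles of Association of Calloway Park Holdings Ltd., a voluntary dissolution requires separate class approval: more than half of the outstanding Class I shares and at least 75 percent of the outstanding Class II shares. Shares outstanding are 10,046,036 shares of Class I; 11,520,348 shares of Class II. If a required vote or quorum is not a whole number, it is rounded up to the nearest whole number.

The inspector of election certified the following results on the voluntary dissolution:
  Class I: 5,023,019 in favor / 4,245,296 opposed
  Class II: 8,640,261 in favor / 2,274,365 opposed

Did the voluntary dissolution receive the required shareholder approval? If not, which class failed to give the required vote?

Approved — every class gave the required vote.

Class I: a majority of 10046036 is 5023019; 5,023,019 required, 5,023,019 in favor — approved.
Class II: 3/4 of 11520348 = 8640261; 8,640,261 required, 8,640,261 in favor — approved.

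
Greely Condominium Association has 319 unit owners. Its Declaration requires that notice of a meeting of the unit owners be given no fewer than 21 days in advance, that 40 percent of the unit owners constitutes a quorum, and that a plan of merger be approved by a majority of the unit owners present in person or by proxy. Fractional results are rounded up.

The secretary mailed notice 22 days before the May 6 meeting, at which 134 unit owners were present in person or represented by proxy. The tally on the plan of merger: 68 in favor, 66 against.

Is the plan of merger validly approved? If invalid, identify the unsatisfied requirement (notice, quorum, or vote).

Notice: 22 days given; 21 required. Satisfied.
Quorum: 40% of 319 = 127.60, rounded up to 128; 134 present. Satisfied.
Vote: requires a majority of those present (134); a majority of 134 is 68, so 68 needed; 68 in favor. Satisfied.

Valid — all requirements satisfied.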